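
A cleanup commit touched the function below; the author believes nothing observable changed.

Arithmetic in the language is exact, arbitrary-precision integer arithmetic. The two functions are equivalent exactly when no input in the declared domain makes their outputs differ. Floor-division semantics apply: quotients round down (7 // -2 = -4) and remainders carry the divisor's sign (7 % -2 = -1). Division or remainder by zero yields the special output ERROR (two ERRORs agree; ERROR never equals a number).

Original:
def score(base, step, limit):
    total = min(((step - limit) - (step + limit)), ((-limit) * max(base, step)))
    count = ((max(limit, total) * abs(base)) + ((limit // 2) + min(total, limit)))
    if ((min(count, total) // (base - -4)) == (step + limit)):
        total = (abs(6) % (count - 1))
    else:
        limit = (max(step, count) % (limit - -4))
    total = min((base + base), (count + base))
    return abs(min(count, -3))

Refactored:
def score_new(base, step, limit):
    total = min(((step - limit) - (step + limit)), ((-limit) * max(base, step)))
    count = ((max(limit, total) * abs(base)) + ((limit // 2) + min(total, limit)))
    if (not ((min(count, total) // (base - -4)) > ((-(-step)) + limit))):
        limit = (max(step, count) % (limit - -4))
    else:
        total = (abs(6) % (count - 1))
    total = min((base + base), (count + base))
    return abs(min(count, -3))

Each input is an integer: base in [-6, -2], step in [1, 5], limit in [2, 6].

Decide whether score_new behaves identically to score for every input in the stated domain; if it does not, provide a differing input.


Not equivalent: base=-5, step=5, limit=2 separates them (3 vs ERROR).
score: total becomes -10; next count becomes 1; next ((min(count, total) // (base - -4)) == (step + limit)) evaluates to false; next limit becomes 5; next total becomes -10; next final value 3
score_new: total becomes -10; next count becomes 1; next (not ((min(count, total) // (base - -4)) > ((-(-step)) + limit))) evaluates to false; next hits division by zero so the output is ERROR
verdict: not equivalent; witness: base=-5, step=5, limit=2


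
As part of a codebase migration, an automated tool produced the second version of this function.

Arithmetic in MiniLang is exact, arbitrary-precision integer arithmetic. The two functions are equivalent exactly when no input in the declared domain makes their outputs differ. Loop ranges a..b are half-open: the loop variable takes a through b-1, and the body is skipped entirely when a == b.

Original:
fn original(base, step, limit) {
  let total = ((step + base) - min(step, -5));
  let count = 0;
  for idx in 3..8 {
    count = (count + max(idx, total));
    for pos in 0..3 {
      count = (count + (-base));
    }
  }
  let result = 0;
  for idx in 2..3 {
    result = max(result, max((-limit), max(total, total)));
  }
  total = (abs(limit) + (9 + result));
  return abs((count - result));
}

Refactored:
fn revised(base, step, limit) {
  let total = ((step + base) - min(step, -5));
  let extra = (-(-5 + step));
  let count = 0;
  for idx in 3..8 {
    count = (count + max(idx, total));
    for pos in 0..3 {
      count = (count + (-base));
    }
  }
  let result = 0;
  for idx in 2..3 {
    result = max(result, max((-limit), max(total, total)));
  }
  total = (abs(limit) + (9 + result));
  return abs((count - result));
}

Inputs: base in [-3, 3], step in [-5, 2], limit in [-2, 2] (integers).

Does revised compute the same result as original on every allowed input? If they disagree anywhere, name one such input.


Side by side, the visible changes include: statement counts differ, and local variable names differ, and constant usage differs, and arithmetic usage differs.
As a probe, take base=-2, step=-1, limit=0: original runs total = 2; count = 0; [idx=3]; count = 3; [pos=0]; count = 5; [pos=1]; count = 7; [pos=2]; count = 9; [idx=4]; count = 13; [pos=0]; count = 15; [pos=1]; count = 17; [pos=2]; count = 19; [idx=5]; count = 24; [pos=0]; count = 26; [pos=1]; count = 28; [pos=2]; count = 30; [idx=6]; count = 36; [pos=0]; count = 38; [pos=1]; count = 40; [pos=2]; count = 42; [idx=7]; count = 49; [pos=0]; count = 51; [pos=1]; count = 53; [pos=2]; count = 55; result = 0; [idx=2]; result = 2; total = 11; return 53; revised runs total = 2; extra = 6; count = 0; [idx=3]; count = 3; [pos=0]; count = 5; [pos=1]; count = 7; [pos=2]; count = 9; [idx=4]; count = 13; [pos=0]; count = 15; [pos=1]; count = 17; [pos=2]; count = 19; [idx=5]; count = 24; [pos=0]; count = 26; [pos=1]; count = 28; [pos=2]; count = 30; [idx=6]; count = 36; [pos=0]; count = 38; [pos=1]; count = 40; [pos=2]; count = 42; [idx=7]; count = 49; [pos=0]; count = 51; [pos=1]; count = 53; [pos=2]; count = 55; result = 0; [idx=2]; result = 2; total = 11; return 53; both end at 53.
An exhaustive pass over the 280 declared inputs shows identical outputs.
verdict: equivalent


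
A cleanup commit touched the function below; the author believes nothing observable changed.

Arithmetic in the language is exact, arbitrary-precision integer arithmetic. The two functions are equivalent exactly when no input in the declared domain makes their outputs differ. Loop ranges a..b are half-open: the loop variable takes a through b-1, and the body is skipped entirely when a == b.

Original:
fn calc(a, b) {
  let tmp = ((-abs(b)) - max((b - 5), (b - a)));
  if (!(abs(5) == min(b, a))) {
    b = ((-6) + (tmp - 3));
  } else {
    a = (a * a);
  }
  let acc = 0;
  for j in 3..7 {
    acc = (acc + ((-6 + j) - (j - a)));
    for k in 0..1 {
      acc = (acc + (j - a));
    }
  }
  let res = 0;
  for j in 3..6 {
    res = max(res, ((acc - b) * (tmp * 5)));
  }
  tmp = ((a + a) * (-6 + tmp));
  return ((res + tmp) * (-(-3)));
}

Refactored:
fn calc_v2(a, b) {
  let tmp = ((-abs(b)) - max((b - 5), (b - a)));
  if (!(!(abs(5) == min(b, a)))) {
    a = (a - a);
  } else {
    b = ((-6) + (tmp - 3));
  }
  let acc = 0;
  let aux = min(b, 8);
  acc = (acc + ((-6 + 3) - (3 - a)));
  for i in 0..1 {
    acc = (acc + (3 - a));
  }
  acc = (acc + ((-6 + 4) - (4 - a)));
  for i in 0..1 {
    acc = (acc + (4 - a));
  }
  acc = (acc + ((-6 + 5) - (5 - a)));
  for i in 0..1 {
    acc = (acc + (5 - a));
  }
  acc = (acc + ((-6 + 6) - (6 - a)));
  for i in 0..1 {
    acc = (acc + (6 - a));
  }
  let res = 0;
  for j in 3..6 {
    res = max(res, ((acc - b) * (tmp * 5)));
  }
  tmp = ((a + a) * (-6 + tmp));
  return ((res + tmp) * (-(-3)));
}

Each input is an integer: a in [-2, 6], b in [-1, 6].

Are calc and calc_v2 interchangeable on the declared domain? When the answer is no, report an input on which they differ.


The rewrite breaks on a=5, b=5, where the results are -825 and 825.
calc: tmp = -5; (!(abs(5) == min(b, a))) -> false; a = 25; acc = 0; [j=3]; acc = 19; [k=0]; acc = -3; [j=4]; acc = 16; [k=0]; acc = -5; [j=5]; acc = 14; [k=0]; acc = -6; [j=6]; acc = 13; [k=0]; acc = -6; res = 0; [j=3]; res = 275; [j=4]; res = 275; [j=5]; res = 275; tmp = -550; return -825
calc_v2: tmp = -5; (!(!(abs(5) == min(b, a)))) -> true; a = 0; acc = 0; aux = 5; acc = -6; [i=0]; acc = -3; acc = -9; [i=0]; acc = -5; acc = -11; [i=0]; acc = -6; acc = -12; [i=0]; acc = -6; res = 0; [j=3]; res = 275; [j=4]; res = 275; [j=5]; res = 275; tmp = 0; return 825
verdict: not equivalent; witness: a=5, b=5


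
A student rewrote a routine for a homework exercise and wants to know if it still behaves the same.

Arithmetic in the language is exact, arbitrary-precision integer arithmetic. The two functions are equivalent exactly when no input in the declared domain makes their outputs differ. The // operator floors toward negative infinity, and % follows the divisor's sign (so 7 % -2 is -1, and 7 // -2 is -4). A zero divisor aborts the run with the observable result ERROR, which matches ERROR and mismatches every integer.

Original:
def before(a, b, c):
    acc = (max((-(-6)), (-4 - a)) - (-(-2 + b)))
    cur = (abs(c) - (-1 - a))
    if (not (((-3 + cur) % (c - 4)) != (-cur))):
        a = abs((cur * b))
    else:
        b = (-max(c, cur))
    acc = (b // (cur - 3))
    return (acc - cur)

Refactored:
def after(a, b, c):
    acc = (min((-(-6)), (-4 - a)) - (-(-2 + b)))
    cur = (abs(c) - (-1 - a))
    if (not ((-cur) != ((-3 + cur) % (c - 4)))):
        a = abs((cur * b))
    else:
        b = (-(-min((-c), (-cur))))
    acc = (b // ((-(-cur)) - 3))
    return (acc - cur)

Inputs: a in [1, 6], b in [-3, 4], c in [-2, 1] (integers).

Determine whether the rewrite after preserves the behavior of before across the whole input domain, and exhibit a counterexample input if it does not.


The edit looks behavioral (`max((-(-6)), (-4 - a))` became `min((-(-6)), (-4 - a))`), but over these ranges it never changes the outcome; all 192 inputs agree.
verdict: equivalent


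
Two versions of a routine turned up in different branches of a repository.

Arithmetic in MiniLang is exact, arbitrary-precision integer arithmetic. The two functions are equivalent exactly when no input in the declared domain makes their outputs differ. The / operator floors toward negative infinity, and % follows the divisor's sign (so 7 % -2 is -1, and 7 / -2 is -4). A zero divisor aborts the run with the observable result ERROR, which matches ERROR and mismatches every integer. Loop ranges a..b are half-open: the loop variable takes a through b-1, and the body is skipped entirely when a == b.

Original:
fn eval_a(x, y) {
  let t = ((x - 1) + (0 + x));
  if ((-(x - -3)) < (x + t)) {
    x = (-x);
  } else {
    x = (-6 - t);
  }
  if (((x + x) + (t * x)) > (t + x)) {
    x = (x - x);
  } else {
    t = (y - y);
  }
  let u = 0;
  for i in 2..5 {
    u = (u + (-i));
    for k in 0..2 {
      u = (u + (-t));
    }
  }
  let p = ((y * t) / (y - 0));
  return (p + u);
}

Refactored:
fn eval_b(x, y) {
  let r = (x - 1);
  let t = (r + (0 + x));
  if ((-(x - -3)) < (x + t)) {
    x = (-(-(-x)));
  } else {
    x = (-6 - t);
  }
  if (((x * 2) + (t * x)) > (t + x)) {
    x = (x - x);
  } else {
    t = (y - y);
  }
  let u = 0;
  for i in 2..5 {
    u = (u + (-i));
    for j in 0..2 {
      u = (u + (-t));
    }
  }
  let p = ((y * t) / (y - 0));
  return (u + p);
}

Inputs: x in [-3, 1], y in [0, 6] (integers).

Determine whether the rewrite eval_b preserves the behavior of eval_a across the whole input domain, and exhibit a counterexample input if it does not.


Changes here: local variable names differ; and arithmetic usage differs; and statement counts differ; and constant usage differs; the full 35-point sweep finds no disagreement.
verdict: equivalent


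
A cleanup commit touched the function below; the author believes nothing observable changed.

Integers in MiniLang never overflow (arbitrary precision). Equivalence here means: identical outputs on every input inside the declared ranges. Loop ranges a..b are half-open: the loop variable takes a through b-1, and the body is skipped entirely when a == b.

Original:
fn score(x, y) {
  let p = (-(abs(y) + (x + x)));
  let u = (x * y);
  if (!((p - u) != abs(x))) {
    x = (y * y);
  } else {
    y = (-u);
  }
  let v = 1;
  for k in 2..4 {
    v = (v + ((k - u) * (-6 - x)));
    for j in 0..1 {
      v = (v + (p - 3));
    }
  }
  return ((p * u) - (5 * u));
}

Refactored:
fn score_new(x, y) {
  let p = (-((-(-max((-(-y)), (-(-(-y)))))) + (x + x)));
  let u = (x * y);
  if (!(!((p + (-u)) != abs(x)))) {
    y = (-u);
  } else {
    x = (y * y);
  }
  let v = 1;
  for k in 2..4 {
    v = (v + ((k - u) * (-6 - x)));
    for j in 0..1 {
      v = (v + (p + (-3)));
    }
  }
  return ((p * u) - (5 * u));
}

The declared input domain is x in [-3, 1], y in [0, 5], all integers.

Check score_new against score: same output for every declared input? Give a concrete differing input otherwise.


Changes here: arithmetic usage differs; also min/max/abs usage differs; also boolean connective usage differs; the full 30-point sweep finds no disagreement.
verdict: equivalent


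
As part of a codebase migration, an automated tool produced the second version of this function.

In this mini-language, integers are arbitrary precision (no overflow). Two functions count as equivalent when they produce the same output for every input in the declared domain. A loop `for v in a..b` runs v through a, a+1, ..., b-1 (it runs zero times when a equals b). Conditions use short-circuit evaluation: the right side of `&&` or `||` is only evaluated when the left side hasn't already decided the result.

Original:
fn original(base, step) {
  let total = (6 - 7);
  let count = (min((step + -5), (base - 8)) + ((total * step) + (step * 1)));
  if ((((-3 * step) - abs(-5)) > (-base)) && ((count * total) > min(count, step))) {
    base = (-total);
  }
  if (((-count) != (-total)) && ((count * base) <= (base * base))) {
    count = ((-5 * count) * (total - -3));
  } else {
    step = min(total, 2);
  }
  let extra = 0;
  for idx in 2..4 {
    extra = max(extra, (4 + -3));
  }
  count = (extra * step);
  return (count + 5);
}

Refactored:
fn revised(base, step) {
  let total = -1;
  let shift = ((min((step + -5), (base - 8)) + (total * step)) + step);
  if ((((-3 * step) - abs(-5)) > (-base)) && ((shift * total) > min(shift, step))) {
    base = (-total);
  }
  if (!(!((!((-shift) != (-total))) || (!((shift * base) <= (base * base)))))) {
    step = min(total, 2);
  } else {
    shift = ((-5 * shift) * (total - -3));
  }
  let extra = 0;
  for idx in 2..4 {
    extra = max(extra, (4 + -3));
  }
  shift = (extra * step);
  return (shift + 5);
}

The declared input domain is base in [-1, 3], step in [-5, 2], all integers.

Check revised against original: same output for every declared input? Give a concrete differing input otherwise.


Reading the diff, among the changes: arithmetic usage differs; and constant usage differs; and boolean connective usage differs; and local variable names differ.
Tracing base=3, step=-2: original: total = -1; count = -7; ((((-3 * step) - abs(-5)) > (-base)) && ((count * total) > min(count, step))) -> true; base = 1; (((-count) != (-total)) && ((count * base) <= (base * base))) -> true; count = 70; extra = 0; [idx=2]; extra = 1; [idx=3]; extra = 1; count = -2; return 3 | revised: total = -1; shift = -7; ((((-3 * step) - abs(-5)) > (-base)) && ((shift * total) > min(shift, step))) -> true; base = 1; (!(!((!((-shift) != (-total))) || (!((shift * base) <= (base * base)))))) -> false; shift = 70; extra = 0; [idx=2]; extra = 1; [idx=3]; extra = 1; shift = -2; return 3 — matching result 3.
Sweeping the whole domain (40 inputs) finds no disagreement.
verdict: equivalent


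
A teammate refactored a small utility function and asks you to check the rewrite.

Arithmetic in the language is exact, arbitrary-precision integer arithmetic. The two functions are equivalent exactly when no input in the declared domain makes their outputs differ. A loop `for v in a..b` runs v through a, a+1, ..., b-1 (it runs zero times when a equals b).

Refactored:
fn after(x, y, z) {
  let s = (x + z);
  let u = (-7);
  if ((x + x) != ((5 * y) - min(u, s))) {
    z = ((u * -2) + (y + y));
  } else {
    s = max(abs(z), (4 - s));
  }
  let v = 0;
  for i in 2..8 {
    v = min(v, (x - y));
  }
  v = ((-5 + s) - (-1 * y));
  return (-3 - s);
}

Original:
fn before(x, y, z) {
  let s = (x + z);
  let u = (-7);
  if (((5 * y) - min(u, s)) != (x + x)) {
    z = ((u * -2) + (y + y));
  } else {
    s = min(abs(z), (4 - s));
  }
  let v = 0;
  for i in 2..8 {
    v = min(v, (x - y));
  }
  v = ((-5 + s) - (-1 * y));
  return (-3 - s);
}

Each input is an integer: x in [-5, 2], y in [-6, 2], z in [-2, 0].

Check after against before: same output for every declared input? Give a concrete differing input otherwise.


Input x=-4, y=-3, z=-2: -5 from before versus -13 from after.
verdict: not equivalent; witness: x=-4, y=-3, z=-2


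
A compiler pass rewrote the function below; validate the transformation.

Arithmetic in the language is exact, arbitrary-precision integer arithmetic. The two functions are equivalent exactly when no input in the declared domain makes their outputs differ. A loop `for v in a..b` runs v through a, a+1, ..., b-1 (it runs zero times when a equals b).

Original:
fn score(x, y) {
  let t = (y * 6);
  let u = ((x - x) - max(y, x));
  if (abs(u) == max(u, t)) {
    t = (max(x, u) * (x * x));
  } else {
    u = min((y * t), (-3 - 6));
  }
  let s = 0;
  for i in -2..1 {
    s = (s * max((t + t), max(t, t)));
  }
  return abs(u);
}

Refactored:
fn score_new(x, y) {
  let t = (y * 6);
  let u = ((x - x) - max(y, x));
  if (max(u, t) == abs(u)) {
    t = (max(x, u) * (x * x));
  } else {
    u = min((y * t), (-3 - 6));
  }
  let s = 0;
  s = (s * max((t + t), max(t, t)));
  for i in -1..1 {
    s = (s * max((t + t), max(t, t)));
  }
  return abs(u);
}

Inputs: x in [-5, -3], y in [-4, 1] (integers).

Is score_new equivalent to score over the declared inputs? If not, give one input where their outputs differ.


Reading the diff, among the changes: statement counts differ, and arithmetic usage differs, and min/max/abs usage differs, and loop structure differs.
One worked example (x=-3, y=-3) — score: t becomes -18; next u becomes 3; next (abs(u) == max(u, t)) evaluates to true; next t becomes 27; next s becomes 0; next at i=-2:; next s becomes 0; next at i=-1:; next s becomes 0; next at i=0:; next s becomes 0; next final value 3; score_new: t becomes -18; next u becomes 3; next (max(u, t) == abs(u)) evaluates to true; next t becomes 27; next s becomes 0; next s becomes 0; next at i=-1:; next s becomes 0; next at i=0:; next s becomes 0; next final value 3; agreement on 3.
An exhaustive pass over the 18 declared inputs shows identical outputs.
verdict: equivalent


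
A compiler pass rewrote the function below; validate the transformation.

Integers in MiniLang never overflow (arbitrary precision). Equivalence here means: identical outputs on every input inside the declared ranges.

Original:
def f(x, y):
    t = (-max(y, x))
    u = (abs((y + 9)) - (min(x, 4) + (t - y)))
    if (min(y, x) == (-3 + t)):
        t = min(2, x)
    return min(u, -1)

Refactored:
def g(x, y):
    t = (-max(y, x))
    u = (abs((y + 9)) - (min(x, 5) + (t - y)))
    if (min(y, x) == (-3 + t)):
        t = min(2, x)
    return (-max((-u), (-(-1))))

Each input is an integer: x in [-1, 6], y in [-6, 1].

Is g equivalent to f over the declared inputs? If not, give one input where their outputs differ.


These are not equivalent — on x=5, y=-6 the outputs split (-2 vs -3).
f: t = -5; u = -2; (min(y, x) == (-3 + t)) -> false; return -2
g: t = -5; u = -3; (min(y, x) == (-3 + t)) -> false; return -3
verdict: not equivalent; witness: x=5, y=-6


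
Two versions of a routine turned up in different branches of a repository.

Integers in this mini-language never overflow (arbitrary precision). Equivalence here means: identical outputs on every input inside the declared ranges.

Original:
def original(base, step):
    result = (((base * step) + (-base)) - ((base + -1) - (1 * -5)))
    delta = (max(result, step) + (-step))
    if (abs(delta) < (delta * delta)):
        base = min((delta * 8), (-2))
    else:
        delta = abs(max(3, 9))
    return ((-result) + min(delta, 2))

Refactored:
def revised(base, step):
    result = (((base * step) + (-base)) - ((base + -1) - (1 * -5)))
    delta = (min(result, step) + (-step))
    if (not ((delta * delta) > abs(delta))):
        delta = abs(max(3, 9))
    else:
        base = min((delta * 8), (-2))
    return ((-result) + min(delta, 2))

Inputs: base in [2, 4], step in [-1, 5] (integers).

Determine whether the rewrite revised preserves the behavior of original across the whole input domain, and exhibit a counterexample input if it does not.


The rewrite breaks on base=2, step=-1, where the results are 12 and 1.
original: result = -10; delta = 0; (abs(delta) < (delta * delta)) -> false; delta = 9; return 12
revised: result = -10; delta = -9; (not ((delta * delta) > abs(delta))) -> false; base = -72; return 1
verdict: not equivalent; witness: base=2, step=-1


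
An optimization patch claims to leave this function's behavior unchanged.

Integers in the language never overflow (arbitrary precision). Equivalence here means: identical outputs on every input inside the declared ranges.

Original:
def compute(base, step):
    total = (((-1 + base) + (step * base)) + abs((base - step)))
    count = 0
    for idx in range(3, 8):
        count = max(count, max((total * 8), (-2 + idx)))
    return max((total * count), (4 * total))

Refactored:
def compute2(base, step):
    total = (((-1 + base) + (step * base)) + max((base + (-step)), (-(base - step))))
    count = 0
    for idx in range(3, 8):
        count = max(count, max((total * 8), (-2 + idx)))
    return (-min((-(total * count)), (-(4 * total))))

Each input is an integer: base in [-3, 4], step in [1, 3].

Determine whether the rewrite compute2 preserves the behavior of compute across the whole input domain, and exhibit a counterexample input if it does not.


Although min/max/abs usage differs, and arithmetic usage differs, 24/24 inputs agree.
verdict: equivalent


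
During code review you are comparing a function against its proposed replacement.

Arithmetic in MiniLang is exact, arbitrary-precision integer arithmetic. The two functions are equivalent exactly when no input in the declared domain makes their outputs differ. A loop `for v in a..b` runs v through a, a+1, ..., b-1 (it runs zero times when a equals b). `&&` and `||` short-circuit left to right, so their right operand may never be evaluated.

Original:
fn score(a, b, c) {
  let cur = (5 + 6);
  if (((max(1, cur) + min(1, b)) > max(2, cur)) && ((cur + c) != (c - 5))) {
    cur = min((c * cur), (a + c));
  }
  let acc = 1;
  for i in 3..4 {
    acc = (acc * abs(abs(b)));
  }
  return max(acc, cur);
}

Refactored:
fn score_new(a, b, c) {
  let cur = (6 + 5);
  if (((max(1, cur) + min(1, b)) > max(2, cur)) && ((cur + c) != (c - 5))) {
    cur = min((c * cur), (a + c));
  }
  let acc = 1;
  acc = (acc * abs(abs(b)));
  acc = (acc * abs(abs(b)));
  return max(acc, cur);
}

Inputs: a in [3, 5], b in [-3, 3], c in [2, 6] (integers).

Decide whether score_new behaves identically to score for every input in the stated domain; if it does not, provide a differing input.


Run the pair on a=3, b=3, c=2.
score: cur becomes 11; next (((max(1, cur) + min(1, b)) > max(2, cur)) && ((cur + c) != (c - 5))) evaluates to true; next cur becomes 5; next acc becomes 1; next at i=3:; next acc becomes 3; next final value 5
score_new: cur becomes 11; next (((max(1, cur) + min(1, b)) > max(2, cur)) && ((cur + c) != (c - 5))) evaluates to true; next cur becomes 5; next acc becomes 1; next acc becomes 3; next acc becomes 9; next final value 9
5 vs 9 — the two versions disagree here.
verdict: not equivalent; witness: a=3, b=3, c=2


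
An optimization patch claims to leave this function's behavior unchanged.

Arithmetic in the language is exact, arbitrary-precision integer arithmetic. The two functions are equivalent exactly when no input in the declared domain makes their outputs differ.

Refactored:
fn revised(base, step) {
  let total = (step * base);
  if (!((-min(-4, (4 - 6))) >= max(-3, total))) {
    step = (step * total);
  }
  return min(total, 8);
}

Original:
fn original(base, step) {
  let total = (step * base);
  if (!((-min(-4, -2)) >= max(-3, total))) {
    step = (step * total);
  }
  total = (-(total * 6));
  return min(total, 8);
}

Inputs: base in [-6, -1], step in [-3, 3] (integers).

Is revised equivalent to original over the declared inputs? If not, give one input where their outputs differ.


Try base=-6, step=-3.
original: total=18, then (!((-min(-4, -2)) >= max(-3, total))) is true, then step=-54, then total=-108, then returns -108
revised: total=18, then (!((-min(-4, (4 - 6))) >= max(-3, total))) is true, then step=-54, then returns 8
-108 != 8, so the rewrite changes behavior.
verdict: not equivalent; witness: base=-6, step=-3


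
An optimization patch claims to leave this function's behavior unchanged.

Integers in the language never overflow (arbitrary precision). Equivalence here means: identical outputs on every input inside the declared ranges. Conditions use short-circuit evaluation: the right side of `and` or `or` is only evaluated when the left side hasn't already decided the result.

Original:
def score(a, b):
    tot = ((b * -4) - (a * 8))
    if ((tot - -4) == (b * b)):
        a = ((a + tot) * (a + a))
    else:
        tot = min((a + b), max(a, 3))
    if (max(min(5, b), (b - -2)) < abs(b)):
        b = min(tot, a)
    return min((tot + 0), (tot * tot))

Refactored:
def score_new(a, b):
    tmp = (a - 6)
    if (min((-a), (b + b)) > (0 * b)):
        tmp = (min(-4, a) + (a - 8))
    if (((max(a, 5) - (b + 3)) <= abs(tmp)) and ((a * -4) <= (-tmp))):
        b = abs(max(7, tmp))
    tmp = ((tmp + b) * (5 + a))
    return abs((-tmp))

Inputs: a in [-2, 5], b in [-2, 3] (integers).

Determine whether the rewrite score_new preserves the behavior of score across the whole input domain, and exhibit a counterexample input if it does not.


Not equivalent: a=-2, b=-2 separates them (-4 vs 3).
score: tot = 24; ((tot - -4) == (b * b)) -> false; tot = -4; (max(min(5, b), (b - -2)) < abs(b)) -> true; b = -4; return -4
score_new: tmp = -8; (min((-a), (b + b)) > (0 * b)) -> false; (((max(a, 5) - (b + 3)) <= abs(tmp)) and ((a * -4) <= (-tmp))) -> true; b = 7; tmp = -3; return 3
verdict: not equivalent; witness: a=-2, b=-2


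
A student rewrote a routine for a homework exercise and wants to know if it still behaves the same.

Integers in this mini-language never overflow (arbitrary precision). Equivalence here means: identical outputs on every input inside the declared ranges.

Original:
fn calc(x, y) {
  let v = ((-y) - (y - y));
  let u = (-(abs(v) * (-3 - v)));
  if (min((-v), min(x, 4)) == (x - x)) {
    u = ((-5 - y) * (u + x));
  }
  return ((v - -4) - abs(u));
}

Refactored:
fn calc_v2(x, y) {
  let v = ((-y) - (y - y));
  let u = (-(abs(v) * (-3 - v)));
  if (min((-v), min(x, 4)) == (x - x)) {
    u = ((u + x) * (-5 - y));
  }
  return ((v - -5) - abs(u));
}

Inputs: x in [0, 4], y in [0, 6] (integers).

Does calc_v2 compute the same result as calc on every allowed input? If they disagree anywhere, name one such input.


Try x=0, y=0.
calc: v=0, then u=0, then (min((-v), min(x, 4)) == (x - x)) is true, then u=0, then returns 4
calc_v2: v=0, then u=0, then (min((-v), min(x, 4)) == (x - x)) is true, then u=0, then returns 5
4 != 5, so the rewrite changes behavior.
verdict: not equivalent; witness: x=0, y=0


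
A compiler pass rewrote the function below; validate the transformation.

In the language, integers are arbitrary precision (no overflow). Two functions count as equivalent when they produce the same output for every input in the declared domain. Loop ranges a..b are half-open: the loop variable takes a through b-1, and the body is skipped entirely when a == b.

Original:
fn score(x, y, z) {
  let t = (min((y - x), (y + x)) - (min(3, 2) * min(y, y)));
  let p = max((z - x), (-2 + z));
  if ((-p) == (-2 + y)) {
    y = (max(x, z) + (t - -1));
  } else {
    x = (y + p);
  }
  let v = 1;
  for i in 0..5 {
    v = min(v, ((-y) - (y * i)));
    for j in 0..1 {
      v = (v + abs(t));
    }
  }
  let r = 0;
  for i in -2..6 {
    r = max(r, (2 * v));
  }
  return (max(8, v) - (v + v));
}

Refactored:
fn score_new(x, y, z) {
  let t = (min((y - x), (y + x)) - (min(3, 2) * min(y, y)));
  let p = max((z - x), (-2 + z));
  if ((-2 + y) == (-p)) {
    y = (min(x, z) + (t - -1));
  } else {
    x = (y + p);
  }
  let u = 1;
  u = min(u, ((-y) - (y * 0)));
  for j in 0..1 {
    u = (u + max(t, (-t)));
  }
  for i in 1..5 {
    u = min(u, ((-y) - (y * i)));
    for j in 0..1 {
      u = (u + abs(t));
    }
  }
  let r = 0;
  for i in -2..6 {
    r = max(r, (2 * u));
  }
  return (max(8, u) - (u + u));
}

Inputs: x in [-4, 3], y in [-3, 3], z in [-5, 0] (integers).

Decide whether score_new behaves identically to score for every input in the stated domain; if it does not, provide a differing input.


Evaluate both at x=-4, y=-2, z=0.
score: t becomes -2; next p becomes 4; next ((-p) == (-2 + y)) evaluates to true; next y becomes -1; next v becomes 1; next at i=0:; next v becomes 1; next at j=0:; next v becomes 3; next at i=1:; next v becomes 2; next at j=0:; next v becomes 4; next at i=2:; next v becomes 3; next at j=0:; next v becomes 5; next at i=3:; next v becomes 4; next at j=0:; next v becomes 6; next at i=4:; next v becomes 5; next at j=0:; next v becomes 7; next r becomes 0; next at i=-2:; next r becomes 14; next at i=-1:; next r becomes 14; next at i=0:; next r becomes 14; next at i=1:; next r becomes 14; next at i=2:; next r becomes 14; next at i=3:; next r becomes 14; next at i=4:; next r becomes 14; next at i=5:; next r becomes 14; next final value -6
score_new: t becomes -2; next p becomes 4; next ((-2 + y) == (-p)) evaluates to true; next y becomes -5; next u becomes 1; next u becomes 1; next at j=0:; next u becomes 3; next at i=1:; next u becomes 3; next at j=0:; next u becomes 5; next at i=2:; next u becomes 5; next at j=0:; next u becomes 7; next at i=3:; next u becomes 7; next at j=0:; next u becomes 9; next at i=4:; next u becomes 9; next at j=0:; next u becomes 11; next r becomes 0; next at i=-2:; next r becomes 22; next at i=-1:; next r becomes 22; next at i=0:; next r becomes 22; next at i=1:; next r becomes 22; next at i=2:; next r becomes 22; next at i=3:; next r becomes 22; next at i=4:; next r becomes 22; next at i=5:; next r becomes 22; next final value -11
-6 against -11: the behavior changed.
verdict: not equivalent; witness: x=-4, y=-2, z=0


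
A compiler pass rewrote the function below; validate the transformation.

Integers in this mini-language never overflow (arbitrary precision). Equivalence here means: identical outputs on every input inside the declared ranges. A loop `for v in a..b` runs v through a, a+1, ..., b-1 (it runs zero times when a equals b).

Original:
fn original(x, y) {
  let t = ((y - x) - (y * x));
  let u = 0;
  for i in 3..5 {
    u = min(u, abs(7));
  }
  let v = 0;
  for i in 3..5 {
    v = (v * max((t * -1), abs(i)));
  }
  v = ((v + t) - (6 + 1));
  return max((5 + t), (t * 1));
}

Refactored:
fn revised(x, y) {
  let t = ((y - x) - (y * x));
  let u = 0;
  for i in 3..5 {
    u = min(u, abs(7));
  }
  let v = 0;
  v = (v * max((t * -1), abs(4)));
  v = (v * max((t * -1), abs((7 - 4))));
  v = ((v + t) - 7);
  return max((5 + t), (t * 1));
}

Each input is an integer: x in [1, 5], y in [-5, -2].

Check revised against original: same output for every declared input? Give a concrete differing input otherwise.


The two versions differ — the changes include arithmetic usage differs, loop structure differs, min/max/abs usage differs, constant usage differs.
As a probe, take x=5, y=-3: original runs t=7, then u=0, then (i=3), then u=0, then (i=4), then u=0, then v=0, then (i=3), then v=0, then (i=4), then v=0, then v=0, then returns 12; revised runs t=7, then u=0, then (i=3), then u=0, then (i=4), then u=0, then v=0, then v=0, then v=0, then v=0, then returns 12; both end at 12.
An exhaustive pass over the 20 declared inputs shows identical outputs.
verdict: equivalent


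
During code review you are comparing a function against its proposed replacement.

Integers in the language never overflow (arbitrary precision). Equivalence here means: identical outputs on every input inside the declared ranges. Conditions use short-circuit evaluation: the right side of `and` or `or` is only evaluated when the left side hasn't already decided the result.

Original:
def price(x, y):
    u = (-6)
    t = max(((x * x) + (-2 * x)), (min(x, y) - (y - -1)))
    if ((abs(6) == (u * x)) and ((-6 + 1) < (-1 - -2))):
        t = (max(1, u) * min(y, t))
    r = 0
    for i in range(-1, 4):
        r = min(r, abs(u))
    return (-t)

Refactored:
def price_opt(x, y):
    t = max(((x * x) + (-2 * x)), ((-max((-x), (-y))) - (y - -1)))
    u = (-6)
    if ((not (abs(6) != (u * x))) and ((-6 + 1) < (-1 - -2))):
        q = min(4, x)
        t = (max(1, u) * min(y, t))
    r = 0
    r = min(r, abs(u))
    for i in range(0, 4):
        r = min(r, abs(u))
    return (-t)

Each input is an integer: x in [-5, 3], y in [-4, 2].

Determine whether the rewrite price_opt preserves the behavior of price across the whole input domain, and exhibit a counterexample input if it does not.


Comparing the listings, the differences include: boolean connective usage differs; and loop structure differs; and min/max/abs usage differs; and local variable names differ; and statement counts differ; and constant usage differs; and comparison usage differs.
One worked example (x=0, y=-1) — price: u := -6 | t := 0 | ((abs(6) == (u * x)) and ((-6 + 1) < (-1 - -2))): false | r := 0 | iter i=-1: | r := 0 | iter i=0: | r := 0 | iter i=1: | r := 0 | iter i=2: | r := 0 | iter i=3: | r := 0 | result 0; price_opt: t := 0 | u := -6 | ((not (abs(6) != (u * x))) and ((-6 + 1) < (-1 - -2))): false | r := 0 | r := 0 | iter i=0: | r := 0 | iter i=1: | r := 0 | iter i=2: | r := 0 | iter i=3: | r := 0 | result 0; agreement on 0.
Sweeping the whole domain (63 inputs) finds no disagreement.
verdict: equivalent


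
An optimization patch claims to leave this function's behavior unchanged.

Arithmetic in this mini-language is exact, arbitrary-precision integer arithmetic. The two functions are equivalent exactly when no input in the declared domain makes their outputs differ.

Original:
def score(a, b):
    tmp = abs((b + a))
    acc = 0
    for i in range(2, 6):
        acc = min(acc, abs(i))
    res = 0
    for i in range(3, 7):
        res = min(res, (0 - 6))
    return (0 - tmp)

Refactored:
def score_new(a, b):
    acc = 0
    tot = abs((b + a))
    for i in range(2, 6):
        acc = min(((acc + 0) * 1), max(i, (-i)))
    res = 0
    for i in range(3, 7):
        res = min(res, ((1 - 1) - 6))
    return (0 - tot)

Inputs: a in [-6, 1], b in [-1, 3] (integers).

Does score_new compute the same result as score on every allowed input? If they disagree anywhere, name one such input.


Reading the diff, among the changes: min/max/abs usage differs; also arithmetic usage differs; also constant usage differs; also local variable names differ.
Tracing a=-4, b=2: score: tmp becomes 2; next acc becomes 0; next at i=2:; next acc becomes 0; next at i=3:; next acc becomes 0; next at i=4:; next acc becomes 0; next at i=5:; next acc becomes 0; next res becomes 0; next at i=3:; next res becomes -6; next at i=4:; next res becomes -6; next at i=5:; next res becomes -6; next at i=6:; next res becomes -6; next final value -2 | score_new: acc becomes 0; next tot becomes 2; next at i=2:; next acc becomes 0; next at i=3:; next acc becomes 0; next at i=4:; next acc becomes 0; next at i=5:; next acc becomes 0; next res becomes 0; next at i=3:; next res becomes -6; next at i=4:; next res becomes -6; next at i=5:; next res becomes -6; next at i=6:; next res becomes -6; next final value -2 — matching result -2.
Across all 40 domain points the two functions coincide.
verdict: equivalent


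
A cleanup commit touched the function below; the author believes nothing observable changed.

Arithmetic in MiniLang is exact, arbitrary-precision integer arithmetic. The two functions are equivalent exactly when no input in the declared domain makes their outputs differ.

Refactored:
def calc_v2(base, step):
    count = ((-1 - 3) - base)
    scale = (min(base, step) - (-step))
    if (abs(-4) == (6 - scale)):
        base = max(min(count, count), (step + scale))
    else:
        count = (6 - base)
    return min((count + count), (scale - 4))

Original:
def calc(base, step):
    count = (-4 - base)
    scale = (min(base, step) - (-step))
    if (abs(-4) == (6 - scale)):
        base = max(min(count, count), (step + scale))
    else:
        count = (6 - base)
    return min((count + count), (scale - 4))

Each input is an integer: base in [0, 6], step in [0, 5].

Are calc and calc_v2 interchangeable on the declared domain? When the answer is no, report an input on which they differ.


Differences: arithmetic usage differs; and constant usage differs — yet all 42 inputs agree.
verdict: equivalent


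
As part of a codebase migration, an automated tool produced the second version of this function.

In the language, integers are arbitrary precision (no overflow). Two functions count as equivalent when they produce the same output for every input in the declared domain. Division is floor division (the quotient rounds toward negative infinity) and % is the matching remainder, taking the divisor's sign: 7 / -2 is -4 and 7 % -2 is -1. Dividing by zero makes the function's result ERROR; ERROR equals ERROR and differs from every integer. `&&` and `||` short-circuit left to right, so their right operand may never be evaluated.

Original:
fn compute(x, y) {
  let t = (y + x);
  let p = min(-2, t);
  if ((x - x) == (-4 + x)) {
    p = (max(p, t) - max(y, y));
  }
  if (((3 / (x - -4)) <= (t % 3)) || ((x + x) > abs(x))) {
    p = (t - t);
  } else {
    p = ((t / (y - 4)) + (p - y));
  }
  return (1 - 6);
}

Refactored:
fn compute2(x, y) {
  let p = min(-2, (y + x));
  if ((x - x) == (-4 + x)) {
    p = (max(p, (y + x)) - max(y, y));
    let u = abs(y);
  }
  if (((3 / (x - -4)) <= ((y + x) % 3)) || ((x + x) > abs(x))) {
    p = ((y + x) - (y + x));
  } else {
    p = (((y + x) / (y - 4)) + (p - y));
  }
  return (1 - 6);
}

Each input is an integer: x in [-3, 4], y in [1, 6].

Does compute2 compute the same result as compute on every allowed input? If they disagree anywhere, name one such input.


Changes here: local variable names differ; also arithmetic usage differs; also min/max/abs usage differs; the full 48-point sweep finds no disagreement.
verdict: equivalent


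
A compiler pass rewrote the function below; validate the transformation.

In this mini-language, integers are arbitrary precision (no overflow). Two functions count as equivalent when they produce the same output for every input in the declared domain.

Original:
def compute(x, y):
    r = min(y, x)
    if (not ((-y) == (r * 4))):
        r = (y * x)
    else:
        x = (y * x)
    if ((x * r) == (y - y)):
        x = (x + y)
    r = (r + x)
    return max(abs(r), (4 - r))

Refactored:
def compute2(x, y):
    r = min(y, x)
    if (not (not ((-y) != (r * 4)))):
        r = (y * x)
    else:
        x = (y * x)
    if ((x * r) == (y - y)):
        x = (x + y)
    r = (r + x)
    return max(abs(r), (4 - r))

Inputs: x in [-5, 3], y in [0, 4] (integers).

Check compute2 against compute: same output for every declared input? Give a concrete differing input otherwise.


Comparing the listings, the differences include: boolean connective usage differs; comparison usage differs.
Tracing x=1, y=2: compute: r=1, then (not ((-y) == (r * 4))) is true, then r=2, then ((x * r) == (y - y)) is false, then r=3, then returns 3 | compute2: r=1, then (not (not ((-y) != (r * 4)))) is true, then r=2, then ((x * r) == (y - y)) is false, then r=3, then returns 3 — matching result 3.
Across all 45 domain points the two functions coincide.
verdict: equivalent


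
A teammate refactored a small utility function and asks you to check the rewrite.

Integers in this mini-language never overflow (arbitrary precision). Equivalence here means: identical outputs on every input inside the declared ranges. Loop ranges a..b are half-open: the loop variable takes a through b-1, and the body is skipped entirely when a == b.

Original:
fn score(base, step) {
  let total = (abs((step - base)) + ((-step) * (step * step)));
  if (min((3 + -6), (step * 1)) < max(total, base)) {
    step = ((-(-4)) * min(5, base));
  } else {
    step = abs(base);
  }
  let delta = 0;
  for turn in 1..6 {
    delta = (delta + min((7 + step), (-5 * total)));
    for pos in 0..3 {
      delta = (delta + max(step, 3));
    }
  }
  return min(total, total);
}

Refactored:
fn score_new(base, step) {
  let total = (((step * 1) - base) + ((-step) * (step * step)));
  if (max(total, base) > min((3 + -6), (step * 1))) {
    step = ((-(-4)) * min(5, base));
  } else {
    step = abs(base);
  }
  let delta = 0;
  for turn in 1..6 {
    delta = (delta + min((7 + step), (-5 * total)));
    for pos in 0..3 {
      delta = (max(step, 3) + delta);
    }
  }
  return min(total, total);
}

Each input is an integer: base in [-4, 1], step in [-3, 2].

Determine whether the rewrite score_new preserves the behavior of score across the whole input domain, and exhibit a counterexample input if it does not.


There is a counterexample at base=-2, step=-3: 28 on one side, 26 on the other.
score: total becomes 28; next (min((3 + -6), (step * 1)) < max(total, base)) evaluates to true; next step becomes -8; next delta becomes 0; next at turn=1:; next delta becomes -140; next at pos=0:; next delta becomes -137; next at pos=1:; next delta becomes -134; next at pos=2:; next delta becomes -131; next at turn=2:; next delta becomes -271; next at pos=0:; next delta becomes -268; next at pos=1:; next delta becomes -265; next at pos=2:; next delta becomes -262; next at turn=3:; next delta becomes -402; next at pos=0:; next delta becomes -399; next at pos=1:; next delta becomes -396; next at pos=2:; next delta becomes -393; next at turn=4:; next delta becomes -533; next at pos=0:; next delta becomes -530; next at pos=1:; next delta becomes -527; next at pos=2:; next delta becomes -524; next at turn=5:; next delta becomes -664; next at pos=0:; next delta becomes -661; next at pos=1:; next delta becomes -658; next at pos=2:; next delta becomes -655; next final value 28
score_new: total becomes 26; next (max(total, base) > min((3 + -6), (step * 1))) evaluates to true; next step becomes -8; next delta becomes 0; next at turn=1:; next delta becomes -130; next at pos=0:; next delta becomes -127; next at pos=1:; next delta becomes -124; next at pos=2:; next delta becomes -121; next at turn=2:; next delta becomes -251; next at pos=0:; next delta becomes -248; next at pos=1:; next delta becomes -245; next at pos=2:; next delta becomes -242; next at turn=3:; next delta becomes -372; next at pos=0:; next delta becomes -369; next at pos=1:; next delta becomes -366; next at pos=2:; next delta becomes -363; next at turn=4:; next delta becomes -493; next at pos=0:; next delta becomes -490; next at pos=1:; next delta becomes -487; next at pos=2:; next delta becomes -484; next at turn=5:; next delta becomes -614; next at pos=0:; next delta becomes -611; next at pos=1:; next delta becomes -608; next at pos=2:; next delta becomes -605; next final value 26
verdict: not equivalent; witness: base=-2, step=-3
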